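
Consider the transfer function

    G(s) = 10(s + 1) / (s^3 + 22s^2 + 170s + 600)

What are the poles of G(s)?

The poles are the roots of the denominator s^3 + 22s^2 + 170s + 600 = 0.
Trying s = -12: the polynomial evaluates to 0, so (s + 12) is a factor.
Dividing out leaves s^2 + 10s + 50 = 0.
The quadratic formula then gives s = -5 ± 5j.

s = -5 ± 5j, -12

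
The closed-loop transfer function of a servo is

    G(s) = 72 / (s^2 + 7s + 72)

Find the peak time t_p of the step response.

Comparing s^2 + 7s + 72 to s^2 + 2ζωₙs + ωₙ²: ωₙ = √72 ≈ 8.485 rad/s and ζ = 7/(2·√72) ≈ 0.4125.
ζωₙ = 7/2 = 3.5, so ω_d = ωₙ√(1−ζ²) = √(ωₙ² − (ζωₙ)²) = √(72 − 3.5²) = √59.75 ≈ 7.730 rad/s.
t_p = π/ω_d = π/7.730 ≈ 0.4064 s.

t_p ≈ 0.4064 s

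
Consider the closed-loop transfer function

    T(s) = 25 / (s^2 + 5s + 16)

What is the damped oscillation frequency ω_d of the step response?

ω_d ≈ 3.122 rad/s

Comparing s^2 + 5s + 16 to s^2 + 2ζωₙs + ωₙ²: ωₙ = 4 rad/s and ζ = 5/(2·4) = 0.625.
ζωₙ = 5/2 = 2.5, so ω_d = ωₙ√(1−ζ²) = √(ωₙ² − (ζωₙ)²) = √(16 − 2.5²) = √9.75 ≈ 3.122 rad/s.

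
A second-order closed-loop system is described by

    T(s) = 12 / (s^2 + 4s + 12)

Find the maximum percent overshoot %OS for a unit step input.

Comparing s^2 + 4s + 12 to s^2 + 2ζωₙs + ωₙ²: ωₙ = √12 ≈ 3.464 rad/s and ζ = 4/(2·√12) ≈ 0.5774.
%OS = 100·exp(−πζ/√(1−ζ²)) = 100·exp(−π·0.5774/√(1−0.5774²)) ≈ 10.8%.

%OS ≈ 10.8%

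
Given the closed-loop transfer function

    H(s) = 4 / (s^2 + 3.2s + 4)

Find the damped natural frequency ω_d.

Comparing s^2 + 3.2s + 4 to s^2 + 2ζωₙs + ωₙ²: ωₙ = 2 rad/s and ζ = 3.2/(2·2) = 0.8.
ζωₙ = 3.2/2 = 1.6, so ω_d = ωₙ√(1−ζ²) = √(ωₙ² − (ζωₙ)²) = √(4 − 1.6²) = √1.44 = 1.200 rad/s.

ω_d = 1.200 rad/s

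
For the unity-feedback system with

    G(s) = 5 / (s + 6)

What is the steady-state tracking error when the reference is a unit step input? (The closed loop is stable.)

G(s) has no poles at the origin.
This is a Type 0 system. Kp = lim_{s→0} G(s) = 5/6.
e_ss = 1/(1 + Kp) = 1/(1 + 5/6) = 6/11 ≈ 0.5455.

e_ss = 0.5455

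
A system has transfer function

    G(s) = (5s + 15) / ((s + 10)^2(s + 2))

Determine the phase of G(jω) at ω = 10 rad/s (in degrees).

At s = j10: numerator = 15 + j50, denominator = -2000 + j400.
∠G = ∠num − ∠den = 73.301° − (168.69°) = -95.39°.

∠G(j10) ≈ -95.39°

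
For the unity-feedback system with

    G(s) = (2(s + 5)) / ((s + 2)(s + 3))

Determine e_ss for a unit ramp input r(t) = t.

e_ss = ∞

G(s) has no poles at the origin.
This is a Type 0 system; Kv = lim_{s→0} s·G(s) = 0, so the steady-state error for a ramp input is infinite.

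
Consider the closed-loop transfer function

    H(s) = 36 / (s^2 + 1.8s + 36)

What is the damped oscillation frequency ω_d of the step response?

Comparing s^2 + 1.8s + 36 to s^2 + 2ζωₙs + ωₙ²: ωₙ = 6 rad/s and ζ = 1.8/(2·6) = 0.15.
ζωₙ = 1.8/2 = 0.9, so ω_d = ωₙ√(1−ζ²) = √(ωₙ² − (ζωₙ)²) = √(36 − 0.9²) = √35.19 ≈ 5.932 rad/s.

ω_d ≈ 5.932 rad/s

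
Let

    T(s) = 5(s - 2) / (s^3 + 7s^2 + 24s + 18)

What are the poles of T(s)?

The poles are the roots of the denominator s^3 + 7s^2 + 24s + 18 = 0.
Trying s = -1: the polynomial evaluates to 0, so (s + 1) is a factor.
Dividing out leaves s^2 + 6s + 18 = 0.
The quadratic formula then gives s = -3 ± 3j.

s = -3 ± 3j, -1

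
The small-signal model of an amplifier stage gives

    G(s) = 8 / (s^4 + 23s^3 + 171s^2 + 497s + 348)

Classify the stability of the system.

The denominator s^4 + 23s^3 + 171s^2 + 497s + 348 factors as (s^2 + 10s + 29)(s + 12)(s + 1), giving poles at s = -5 ± 2j, -12, -1.
Since all poles lie strictly in the left half-plane, the system is stable.

stable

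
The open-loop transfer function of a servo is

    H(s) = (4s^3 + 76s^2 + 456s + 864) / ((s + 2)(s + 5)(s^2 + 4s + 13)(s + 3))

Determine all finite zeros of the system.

Set the numerator to zero: 4s^3 + 76s^2 + 456s + 864 = 0, i.e. 4·(s^3 + 19s^2 + 114s + 216) = 0.
Factoring: (s + 4)(s + 9)(s + 6) = 0.

s = -4, -9, -6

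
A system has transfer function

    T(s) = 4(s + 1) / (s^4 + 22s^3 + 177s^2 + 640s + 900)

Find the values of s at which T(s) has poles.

s = -4 + 2j, -4 - 2j, -5, -9

The poles are the roots of the denominator s^4 + 22s^3 + 177s^2 + 640s + 900 = 0.
Trying s = -5: the polynomial evaluates to 0, so (s + 5) is a factor.
Dividing out leaves s^3 + 17s^2 + 92s + 180 = 0.
This factors further as (s^2 + 8s + 20)(s + 9) = 0.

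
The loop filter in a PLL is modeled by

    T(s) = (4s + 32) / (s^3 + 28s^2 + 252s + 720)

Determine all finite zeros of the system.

s = -8

Set the numerator to zero: 4s + 32 = 0, i.e. 4·(s + 8) = 0.
So s = -8.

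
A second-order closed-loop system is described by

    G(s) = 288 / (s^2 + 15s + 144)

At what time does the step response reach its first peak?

Comparing s^2 + 15s + 144 to s^2 + 2ζωₙs + ωₙ²: ωₙ = 12 rad/s and ζ = 15/(2·12) = 0.625.
ζωₙ = 15/2 = 7.5, so ω_d = ωₙ√(1−ζ²) = √(ωₙ² − (ζωₙ)²) = √(144 − 7.5²) = √87.75 ≈ 9.367 rad/s.
t_p = π/ω_d = π/9.367 ≈ 0.3354 s.

t_p ≈ 0.3354 s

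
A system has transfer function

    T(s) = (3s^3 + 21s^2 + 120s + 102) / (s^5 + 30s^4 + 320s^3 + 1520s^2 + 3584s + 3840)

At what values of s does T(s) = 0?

s = -3 ± 5j, -1

Set the numerator to zero: 3s^3 + 21s^2 + 120s + 102 = 0, i.e. 3·(s^3 + 7s^2 + 40s + 34) = 0.
Factoring: (s^2 + 6s + 34)(s + 1) = 0.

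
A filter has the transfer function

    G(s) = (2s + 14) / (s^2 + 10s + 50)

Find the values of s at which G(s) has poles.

The poles are the roots of the denominator s^2 + 10s + 50 = 0.
Using the quadratic formula: s = (-10 ± √(-100))/2 = -5 ± 5j.

s = -5 ± 5j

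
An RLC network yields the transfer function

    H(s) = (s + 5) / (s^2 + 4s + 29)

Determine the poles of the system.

The poles are the roots of the denominator s^2 + 4s + 29 = 0.
Using the quadratic formula: s = (-4 ± √(-100))/2 = -2 ± 5j.

s = -2 ± 5j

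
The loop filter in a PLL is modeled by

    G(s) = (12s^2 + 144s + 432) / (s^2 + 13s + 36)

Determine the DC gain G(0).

Set s = 0: G(0) = (432) / (36) = 12.

G(0) = 12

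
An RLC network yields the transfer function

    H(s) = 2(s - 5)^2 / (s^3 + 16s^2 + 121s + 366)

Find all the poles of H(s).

s = -5 ± 6j, -6

The poles are the roots of the denominator s^3 + 16s^2 + 121s + 366 = 0.
Trying s = -6: the polynomial evaluates to 0, so (s + 6) is a factor.
Dividing out leaves s^2 + 10s + 61 = 0.
The quadratic formula then gives s = -5 ± 6j.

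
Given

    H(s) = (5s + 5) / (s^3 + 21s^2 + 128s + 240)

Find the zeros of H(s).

s = -1

Set the numerator to zero: 5s + 5 = 0, i.e. 5·(s + 1) = 0.
So s = -1.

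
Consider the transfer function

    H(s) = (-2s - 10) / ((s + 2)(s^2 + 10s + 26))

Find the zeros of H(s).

s = -5

Set the numerator to zero: -2s - 10 = 0, i.e. -2·(s + 5) = 0.
So s = -5.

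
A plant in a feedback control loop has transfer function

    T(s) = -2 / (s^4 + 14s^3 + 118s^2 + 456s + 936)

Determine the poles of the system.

The poles are the roots of the denominator s^4 + 14s^3 + 118s^2 + 456s + 936 = 0.
No real roots exist; factor into two real quadratics: (s^2 + 8s + 52)(s^2 + 6s + 18) = 0.
Each quadratic gives a conjugate pair via the quadratic formula.

s = -4 ± 6j, -3 ± 3j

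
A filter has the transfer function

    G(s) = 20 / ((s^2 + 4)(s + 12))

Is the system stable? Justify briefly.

marginally stable

The poles can be read from the denominator factors: s = ±2j, -12.
Since the simple pole(s) at s = ±2j lie on the jω-axis with none in the right half-plane, the system is marginally stable.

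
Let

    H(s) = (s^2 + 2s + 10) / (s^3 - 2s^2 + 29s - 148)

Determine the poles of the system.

The poles are the roots of the denominator s^3 - 2s^2 + 29s - 148 = 0.
Trying s = 4: the polynomial evaluates to 0, so (s - 4) is a factor.
Dividing out leaves s^2 + 2s + 37 = 0.
The quadratic formula then gives s = -1 ± 6j.

s = -1 + 6j, -1 - 6j, 4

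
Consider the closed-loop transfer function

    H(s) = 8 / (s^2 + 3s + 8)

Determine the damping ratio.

ζ ≈ 0.5303

Compare the denominator to the standard form s^2 + 2ζωₙs + ωₙ².
ωₙ² = 8, so ωₙ = √8 ≈ 2.828 rad/s.
2ζωₙ = 3, so ζ = 3/(2·√8) ≈ 0.5303.
With ζ = 0.5303 the response is underdamped.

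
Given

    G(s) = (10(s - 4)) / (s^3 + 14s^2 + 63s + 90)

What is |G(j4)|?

Substitute s = j4: numerator = -40 + j40, denominator = -134 + j188.
|G(j4)| = |-40 + j40| / |-134 + j188| = 56.569 / 230.87 ≈ 0.2450.

|G(j4)| ≈ 0.2450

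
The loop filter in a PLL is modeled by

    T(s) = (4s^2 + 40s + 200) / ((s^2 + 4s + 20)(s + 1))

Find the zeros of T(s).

Set the numerator to zero: 4s^2 + 40s + 200 = 0, i.e. 4·(s^2 + 10s + 50) = 0.
Factoring: (s^2 + 10s + 50) = 0.

s = -5 + 5j, -5 - 5j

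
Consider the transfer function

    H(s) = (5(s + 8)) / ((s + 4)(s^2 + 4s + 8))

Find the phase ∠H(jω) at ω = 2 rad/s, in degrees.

∠H(j2) ≈ -75.96°

At s = j2: numerator = 40 + j10, denominator = j40.
∠H = ∠num − ∠den = 14.036° − (90°) = -75.96°.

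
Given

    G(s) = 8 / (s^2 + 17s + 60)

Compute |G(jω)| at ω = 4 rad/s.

|G(j4)| ≈ 0.09877

Substitute s = j4: numerator = 8, denominator = 44 + j68.
|G(j4)| = |8| / |44 + j68| = 8 / 80.994 ≈ 0.09877.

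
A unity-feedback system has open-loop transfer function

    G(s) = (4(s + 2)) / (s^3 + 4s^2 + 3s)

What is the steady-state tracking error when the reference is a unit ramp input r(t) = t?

e_ss = 0.3750

G(s) has one pole at the origin.
This is a Type 1 system. Kv = lim_{s→0} s·G(s) = 8/3.
e_ss = 1/Kv = 1/(8/3) = 3/8 ≈ 0.3750.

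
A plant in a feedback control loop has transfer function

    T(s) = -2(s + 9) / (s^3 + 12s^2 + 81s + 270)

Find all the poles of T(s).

The poles are the roots of the denominator s^3 + 12s^2 + 81s + 270 = 0.
Trying s = -6: the polynomial evaluates to 0, so (s + 6) is a factor.
Dividing out leaves s^2 + 6s + 45 = 0.
The quadratic formula then gives s = -3 ± 6j.

s = -3 + 6j, -3 - 6j, -6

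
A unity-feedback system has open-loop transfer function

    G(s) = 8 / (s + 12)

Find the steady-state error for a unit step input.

e_ss = 0.6000

G(s) has no poles at the origin.
This is a Type 0 system. Kp = lim_{s→0} G(s) = 8/12 = 2/3.
e_ss = 1/(1 + Kp) = 1/(1 + 2/3) = 3/5 ≈ 0.6000.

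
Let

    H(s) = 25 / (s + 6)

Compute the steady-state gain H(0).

At s = 0 each factor (s + a) contributes a and each (s^2 + bs + c) contributes c.
H(0) = 25·1 / ((6)) = 25/6 = 25/6.

H(0) = 25/6 ≈ 4.167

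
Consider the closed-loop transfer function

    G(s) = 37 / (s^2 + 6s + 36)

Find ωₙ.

Compare the denominator to the standard form s^2 + 2ζωₙs + ωₙ².
ωₙ² = 36, so ωₙ = 6 rad/s.

ωₙ = 6 rad/s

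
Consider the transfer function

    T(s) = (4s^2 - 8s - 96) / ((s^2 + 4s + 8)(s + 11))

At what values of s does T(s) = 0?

s = 6, -4

Set the numerator to zero: 4s^2 - 8s - 96 = 0, i.e. 4·(s^2 - 2s - 24) = 0.
Factoring: (s - 6)(s + 4) = 0.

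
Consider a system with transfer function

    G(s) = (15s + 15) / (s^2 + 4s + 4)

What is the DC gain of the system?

Set s = 0: G(0) = (15) / (4) = 15/4.

G(0) = 15/4 ≈ 3.750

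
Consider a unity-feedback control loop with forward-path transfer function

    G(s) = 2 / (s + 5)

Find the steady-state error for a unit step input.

G(s) has no poles at the origin.
This is a Type 0 system. Kp = lim_{s→0} G(s) = 2/5.
e_ss = 1/(1 + Kp) = 1/(1 + 2/5) = 5/7 ≈ 0.7143.

e_ss = 0.7143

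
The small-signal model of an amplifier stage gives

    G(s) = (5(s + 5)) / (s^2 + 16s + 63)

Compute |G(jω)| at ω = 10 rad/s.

|G(j10)| ≈ 0.3404

Substitute s = j10: numerator = 25 + j50, denominator = -37 + j160.
|G(j10)| = |25 + j50| / |-37 + j160| = 55.902 / 164.22 ≈ 0.3404.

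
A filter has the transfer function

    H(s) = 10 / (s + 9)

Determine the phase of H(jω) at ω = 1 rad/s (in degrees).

At s = j1: numerator = 10, denominator = 9 + j1.
∠H = ∠num − ∠den = 0° − (6.3402°) = -6.340°.

∠H(j1) ≈ -6.340°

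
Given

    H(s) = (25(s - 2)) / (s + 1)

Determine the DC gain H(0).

H(0) = -50

At s = 0 each factor (s + a) contributes a and each (s^2 + bs + c) contributes c.
H(0) = 25·(-2) / ((1)) = -50/1 = -50.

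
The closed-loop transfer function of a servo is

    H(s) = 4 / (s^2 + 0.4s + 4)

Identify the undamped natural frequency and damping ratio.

ωₙ = 2 rad/s, ζ = 0.1

Compare the denominator to the standard form s^2 + 2ζωₙs + ωₙ².
ωₙ² = 4, so ωₙ = 2 rad/s.
2ζωₙ = 0.4, so ζ = 0.4/(2·2) = 0.1.
With ζ = 0.1 the response is underdamped.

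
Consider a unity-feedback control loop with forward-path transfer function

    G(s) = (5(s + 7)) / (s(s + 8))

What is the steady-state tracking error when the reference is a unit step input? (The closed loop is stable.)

G(s) has one pole at the origin.
This is a Type 1 system; for a step input the steady-state error is zero.

e_ss = 0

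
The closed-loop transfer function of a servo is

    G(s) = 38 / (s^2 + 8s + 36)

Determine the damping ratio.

Compare the denominator to the standard form s^2 + 2ζωₙs + ωₙ².
ωₙ² = 36, so ωₙ = 6 rad/s.
2ζωₙ = 8, so ζ = 8/(2·6) ≈ 0.6667.
With ζ = 0.6667 the response is underdamped.

ζ ≈ 0.6667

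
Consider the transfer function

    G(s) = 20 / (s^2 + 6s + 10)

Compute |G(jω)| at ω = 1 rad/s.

Substitute s = j1: numerator = 20, denominator = 9 + j6.
|G(j1)| = |20| / |9 + j6| = 20 / 10.817 ≈ 1.849.

|G(j1)| ≈ 1.849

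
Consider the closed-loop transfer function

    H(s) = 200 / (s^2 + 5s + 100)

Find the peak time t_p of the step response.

t_p ≈ 0.3245 s

Comparing s^2 + 5s + 100 to s^2 + 2ζωₙs + ωₙ²: ωₙ = 10 rad/s and ζ = 5/(2·10) = 0.25.
ζωₙ = 5/2 = 2.5, so ω_d = ωₙ√(1−ζ²) = √(ωₙ² − (ζωₙ)²) = √(100 − 2.5²) = √93.75 ≈ 9.682 rad/s.
t_p = π/ω_d = π/9.682 ≈ 0.3245 s.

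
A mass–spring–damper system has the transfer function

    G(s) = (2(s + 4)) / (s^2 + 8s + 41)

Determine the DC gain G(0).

At s = 0 each factor (s + a) contributes a and each (s^2 + bs + c) contributes c.
G(0) = 2·(4) / ((41)) = 8/41 = 8/41.

G(0) = 8/41 ≈ 0.1951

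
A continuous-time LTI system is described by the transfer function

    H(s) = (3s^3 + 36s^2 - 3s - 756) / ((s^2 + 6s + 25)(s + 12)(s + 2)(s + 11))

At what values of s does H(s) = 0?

s = -7, -9, 4

Set the numerator to zero: 3s^3 + 36s^2 - 3s - 756 = 0, i.e. 3·(s^3 + 12s^2 - s - 252) = 0.
Factoring: (s + 7)(s + 9)(s - 4) = 0.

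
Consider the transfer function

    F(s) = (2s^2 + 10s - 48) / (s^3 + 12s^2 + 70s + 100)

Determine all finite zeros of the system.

Set the numerator to zero: 2s^2 + 10s - 48 = 0, i.e. 2·(s^2 + 5s - 24) = 0.
Factoring: (s + 8)(s - 3) = 0.

s = -8, 3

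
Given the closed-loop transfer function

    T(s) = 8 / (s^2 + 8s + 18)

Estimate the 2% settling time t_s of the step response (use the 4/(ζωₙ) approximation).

Comparing s^2 + 8s + 18 to s^2 + 2ζωₙs + ωₙ²: ωₙ = √18 ≈ 4.243 rad/s and ζ = 8/(2·√18) ≈ 0.9428.
ζωₙ = 8/2 = 4, so t_s ≈ 4/(ζωₙ) = 4/4 = 1 s.

t_s ≈ 1 s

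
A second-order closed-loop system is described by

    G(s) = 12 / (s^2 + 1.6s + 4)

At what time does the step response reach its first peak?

Comparing s^2 + 1.6s + 4 to s^2 + 2ζωₙs + ωₙ²: ωₙ = 2 rad/s and ζ = 1.6/(2·2) = 0.4.
ζωₙ = 1.6/2 = 0.8, so ω_d = ωₙ√(1−ζ²) = √(ωₙ² − (ζωₙ)²) = √(4 − 0.8²) = √3.36 ≈ 1.833 rad/s.
t_p = π/ω_d = π/1.833 ≈ 1.714 s.

t_p ≈ 1.714 s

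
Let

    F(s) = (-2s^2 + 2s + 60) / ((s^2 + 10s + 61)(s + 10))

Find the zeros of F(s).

s = 6, -5

Set the numerator to zero: -2s^2 + 2s + 60 = 0, i.e. -2·(s^2 - s - 30) = 0.
Factoring: (s - 6)(s + 5) = 0.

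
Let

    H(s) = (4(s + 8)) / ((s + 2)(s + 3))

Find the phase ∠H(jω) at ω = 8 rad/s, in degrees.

At s = j8: numerator = 32 + j32, denominator = -58 + j40.
∠H = ∠num − ∠den = 45° − (145.41°) = -100.4°.

∠H(j8) ≈ -100.4°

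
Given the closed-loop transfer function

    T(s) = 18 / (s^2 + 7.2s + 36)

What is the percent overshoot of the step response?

Comparing s^2 + 7.2s + 36 to s^2 + 2ζωₙs + ωₙ²: ωₙ = 6 rad/s and ζ = 7.2/(2·6) = 0.6.
%OS = 100·exp(−πζ/√(1−ζ²)) = 100·exp(−π·0.6/√(1−0.6²)) ≈ 9.48%.

%OS ≈ 9.48%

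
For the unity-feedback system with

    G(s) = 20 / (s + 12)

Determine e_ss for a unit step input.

G(s) has no poles at the origin.
This is a Type 0 system. Kp = lim_{s→0} G(s) = 20/12 = 5/3.
e_ss = 1/(1 + Kp) = 1/(1 + 5/3) = 3/8 ≈ 0.3750.

e_ss = 0.3750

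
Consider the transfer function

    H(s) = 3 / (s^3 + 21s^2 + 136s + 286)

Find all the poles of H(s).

s = -5 ± j, -11

The poles are the roots of the denominator s^3 + 21s^2 + 136s + 286 = 0.
Trying s = -11: the polynomial evaluates to 0, so (s + 11) is a factor.
Dividing out leaves s^2 + 10s + 26 = 0.
The quadratic formula then gives s = -5 ± 1j.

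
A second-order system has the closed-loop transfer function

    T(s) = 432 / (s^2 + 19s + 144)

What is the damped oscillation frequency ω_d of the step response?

ω_d ≈ 7.331 rad/s

Comparing s^2 + 19s + 144 to s^2 + 2ζωₙs + ωₙ²: ωₙ = 12 rad/s and ζ = 19/(2·12) ≈ 0.7917.
ζωₙ = 19/2 = 9.5, so ω_d = ωₙ√(1−ζ²) = √(ωₙ² − (ζωₙ)²) = √(144 − 9.5²) = √53.75 ≈ 7.331 rad/s.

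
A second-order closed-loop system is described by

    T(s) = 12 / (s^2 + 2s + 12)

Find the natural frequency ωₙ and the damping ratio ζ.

ωₙ ≈ 3.464 rad/s, ζ ≈ 0.2887

Compare the denominator to the standard form s^2 + 2ζωₙs + ωₙ².
ωₙ² = 12, so ωₙ = √12 ≈ 3.464 rad/s.
2ζωₙ = 2, so ζ = 2/(2·√12) ≈ 0.2887.
With ζ = 0.2887 the response is underdamped.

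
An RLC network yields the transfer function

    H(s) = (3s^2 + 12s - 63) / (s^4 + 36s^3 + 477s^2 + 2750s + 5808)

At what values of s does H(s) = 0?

Set the numerator to zero: 3s^2 + 12s - 63 = 0, i.e. 3·(s^2 + 4s - 21) = 0.
Factoring: (s - 3)(s + 7) = 0.

s = 3, -7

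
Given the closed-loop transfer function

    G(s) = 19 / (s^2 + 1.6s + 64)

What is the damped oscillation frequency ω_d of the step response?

Comparing s^2 + 1.6s + 64 to s^2 + 2ζωₙs + ωₙ²: ωₙ = 8 rad/s and ζ = 1.6/(2·8) = 0.1.
ζωₙ = 1.6/2 = 0.8, so ω_d = ωₙ√(1−ζ²) = √(ωₙ² − (ζωₙ)²) = √(64 − 0.8²) = √63.36 ≈ 7.960 rad/s.

ω_d ≈ 7.960 rad/s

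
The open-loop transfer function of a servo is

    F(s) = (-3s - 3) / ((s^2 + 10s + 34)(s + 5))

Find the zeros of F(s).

s = -1

Set the numerator to zero: -3s - 3 = 0, i.e. -3·(s + 1) = 0.
So s = -1.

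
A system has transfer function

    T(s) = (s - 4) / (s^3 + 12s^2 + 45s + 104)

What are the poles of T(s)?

s = -2 ± 3j, -8

The poles are the roots of the denominator s^3 + 12s^2 + 45s + 104 = 0.
Trying s = -8: the polynomial evaluates to 0, so (s + 8) is a factor.
Dividing out leaves s^2 + 4s + 13 = 0.
The quadratic formula then gives s = -2 ± 3j.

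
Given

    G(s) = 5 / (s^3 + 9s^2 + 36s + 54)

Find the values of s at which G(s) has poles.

The poles are the roots of the denominator s^3 + 9s^2 + 36s + 54 = 0.
Trying s = -3: the polynomial evaluates to 0, so (s + 3) is a factor.
Dividing out leaves s^2 + 6s + 18 = 0.
The quadratic formula then gives s = -3 ± 3j.

s = -3 + 3j, -3 - 3j, -3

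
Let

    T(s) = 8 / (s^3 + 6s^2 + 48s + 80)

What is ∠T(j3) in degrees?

∠T(j3) ≈ -77.47°

At s = j3: numerator = 8, denominator = 26 + j117.
∠T = ∠num − ∠den = 0° − (77.471°) = -77.47°.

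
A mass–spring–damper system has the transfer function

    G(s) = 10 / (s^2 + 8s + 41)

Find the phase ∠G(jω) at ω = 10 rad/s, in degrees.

At s = j10: numerator = 10, denominator = -59 + j80.
∠G = ∠num − ∠den = 0° − (126.41°) = -126.4°.

∠G(j10) ≈ -126.4°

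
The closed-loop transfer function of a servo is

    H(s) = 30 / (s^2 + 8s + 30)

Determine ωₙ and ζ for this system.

ωₙ ≈ 5.477 rad/s, ζ ≈ 0.7303

Compare the denominator to the standard form s^2 + 2ζωₙs + ωₙ².
ωₙ² = 30, so ωₙ = √30 ≈ 5.477 rad/s.
2ζωₙ = 8, so ζ = 8/(2·√30) ≈ 0.7303.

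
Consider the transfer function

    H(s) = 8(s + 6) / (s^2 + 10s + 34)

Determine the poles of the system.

s = -5 ± 3j

The poles are the roots of the denominator s^2 + 10s + 34 = 0.
Using the quadratic formula: s = (-10 ± √(-36))/2 = -5 ± 3j.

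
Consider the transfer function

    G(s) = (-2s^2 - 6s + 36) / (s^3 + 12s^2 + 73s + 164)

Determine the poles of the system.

The poles are the roots of the denominator s^3 + 12s^2 + 73s + 164 = 0.
Trying s = -4: the polynomial evaluates to 0, so (s + 4) is a factor.
Dividing out leaves s^2 + 8s + 41 = 0.
The quadratic formula then gives s = -4 ± 5j.

s = -4 + 5j, -4 - 5j, -4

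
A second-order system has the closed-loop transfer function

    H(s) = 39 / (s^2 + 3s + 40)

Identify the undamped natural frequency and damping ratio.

ωₙ ≈ 6.325 rad/s, ζ ≈ 0.2372

Compare the denominator to the standard form s^2 + 2ζωₙs + ωₙ².
ωₙ² = 40, so ωₙ = √40 ≈ 6.325 rad/s.
2ζωₙ = 3, so ζ = 3/(2·√40) ≈ 0.2372.
With ζ = 0.2372 the response is underdamped.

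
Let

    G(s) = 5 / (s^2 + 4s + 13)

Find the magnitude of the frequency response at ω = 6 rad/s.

Substitute s = j6: numerator = 5, denominator = -23 + j24.
|G(j6)| = |5| / |-23 + j24| = 5 / 33.242 ≈ 0.1504.

|G(j6)| ≈ 0.1504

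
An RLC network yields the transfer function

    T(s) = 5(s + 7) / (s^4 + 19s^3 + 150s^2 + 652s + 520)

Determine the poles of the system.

s = -10, -1, -4 ± 6j

The poles are the roots of the denominator s^4 + 19s^3 + 150s^2 + 652s + 520 = 0.
Trying s = -10: the polynomial evaluates to 0, so (s + 10) is a factor.
Dividing out leaves s^3 + 9s^2 + 60s + 52 = 0.
This factors further as (s + 1)(s^2 + 8s + 52) = 0.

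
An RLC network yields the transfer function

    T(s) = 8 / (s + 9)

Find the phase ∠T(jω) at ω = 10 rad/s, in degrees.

At s = j10: numerator = 8, denominator = 9 + j10.
∠T = ∠num − ∠den = 0° − (48.013°) = -48.01°.

∠T(j10) ≈ -48.01°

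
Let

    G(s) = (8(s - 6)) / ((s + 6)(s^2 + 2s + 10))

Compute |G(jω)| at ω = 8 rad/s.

|G(j8)| ≈ 0.1420

Substitute s = j8: numerator = -48 + j64, denominator = -452 - j336.
|G(j8)| = |-48 + j64| / |-452 - j336| = 80 / 563.21 ≈ 0.1420.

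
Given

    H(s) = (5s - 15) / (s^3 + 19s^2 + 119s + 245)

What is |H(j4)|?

|H(j4)| ≈ 0.06007

Substitute s = j4: numerator = -15 + j20, denominator = -59 + j412.
|H(j4)| = |-15 + j20| / |-59 + j412| = 25 / 416.20 ≈ 0.06007.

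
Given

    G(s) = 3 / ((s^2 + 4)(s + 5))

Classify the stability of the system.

marginally stable

The poles can be read from the denominator factors: s = 2j, -2j, -5.
Since the simple pole(s) at s = 2j, -2j lie on the jω-axis with none in the right half-plane, the system is marginally stable.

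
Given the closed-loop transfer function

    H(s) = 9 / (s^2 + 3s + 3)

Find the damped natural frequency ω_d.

ω_d ≈ 0.8660 rad/s

Comparing s^2 + 3s + 3 to s^2 + 2ζωₙs + ωₙ²: ωₙ = √3 ≈ 1.732 rad/s and ζ = 3/(2·√3) ≈ 0.8660.
ζωₙ = 3/2 = 1.5, so ω_d = ωₙ√(1−ζ²) = √(ωₙ² − (ζωₙ)²) = √(3 − 1.5²) = √0.75 ≈ 0.8660 rad/s.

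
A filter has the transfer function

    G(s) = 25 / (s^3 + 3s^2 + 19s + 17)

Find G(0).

Set s = 0: G(0) = (25) / (17) = 25/17.

G(0) = 25/17 ≈ 1.471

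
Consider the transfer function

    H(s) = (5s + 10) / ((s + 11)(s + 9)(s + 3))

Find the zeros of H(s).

s = -2

Set the numerator to zero: 5s + 10 = 0, i.e. 5·(s + 2) = 0.
So s = -2.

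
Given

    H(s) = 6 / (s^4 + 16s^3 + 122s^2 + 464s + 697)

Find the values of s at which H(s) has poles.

The poles are the roots of the denominator s^4 + 16s^3 + 122s^2 + 464s + 697 = 0.
No real roots exist; factor into two real quadratics: (s^2 + 8s + 41)(s^2 + 8s + 17) = 0.
Each quadratic gives a conjugate pair via the quadratic formula.

s = -4 ± 5j, -4 ± j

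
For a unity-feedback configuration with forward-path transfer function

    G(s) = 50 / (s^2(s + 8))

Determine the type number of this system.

Type 2

The denominator has 2 factors of s at the origin (free integrators), so this is a Type 2 system.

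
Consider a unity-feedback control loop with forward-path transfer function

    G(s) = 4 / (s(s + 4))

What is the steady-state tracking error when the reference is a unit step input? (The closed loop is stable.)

G(s) has one pole at the origin.
This is a Type 1 system; for a step input the steady-state error is zero.

e_ss = 0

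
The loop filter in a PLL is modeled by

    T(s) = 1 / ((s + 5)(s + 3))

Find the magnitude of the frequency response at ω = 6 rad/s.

|T(j6)| ≈ 0.01909

Substitute s = j6: numerator = 1, denominator = -21 + j48.
|T(j6)| = |1| / |-21 + j48| = 1 / 52.393 ≈ 0.01909.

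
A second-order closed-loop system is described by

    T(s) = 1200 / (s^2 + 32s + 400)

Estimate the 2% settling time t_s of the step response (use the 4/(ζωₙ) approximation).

Comparing s^2 + 32s + 400 to s^2 + 2ζωₙs + ωₙ²: ωₙ = 20 rad/s and ζ = 32/(2·20) = 0.8.
ζωₙ = 32/2 = 16, so t_s ≈ 4/(ζωₙ) = 4/16 = 0.2500 s.

t_s ≈ 0.2500 s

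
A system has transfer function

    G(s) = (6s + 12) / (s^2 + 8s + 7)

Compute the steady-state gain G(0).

Set s = 0: G(0) = (12) / (7) = 12/7.

G(0) = 12/7 ≈ 1.714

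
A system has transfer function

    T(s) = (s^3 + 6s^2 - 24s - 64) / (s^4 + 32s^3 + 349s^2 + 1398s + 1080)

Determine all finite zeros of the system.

Set the numerator to zero: s^3 + 6s^2 - 24s - 64 = 0.
Factoring: (s + 8)(s - 4)(s + 2) = 0.

s = -8, 4, -2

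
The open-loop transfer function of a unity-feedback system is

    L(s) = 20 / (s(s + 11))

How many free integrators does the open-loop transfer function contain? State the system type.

The denominator has 1 factor of s at the origin (free integrator), so this is a Type 1 system.

Type 1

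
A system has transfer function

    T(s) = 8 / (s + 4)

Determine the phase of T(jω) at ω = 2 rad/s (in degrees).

∠T(j2) ≈ -26.57°

At s = j2: numerator = 8, denominator = 4 + j2.
∠T = ∠num − ∠den = 0° − (26.565°) = -26.57°.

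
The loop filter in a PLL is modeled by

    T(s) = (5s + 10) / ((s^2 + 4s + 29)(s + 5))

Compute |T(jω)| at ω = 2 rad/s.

Substitute s = j2: numerator = 10 + j10, denominator = 109 + j90.
|T(j2)| = |10 + j10| / |109 + j90| = 14.142 / 141.35 ≈ 0.1000.

|T(j2)| ≈ 0.1000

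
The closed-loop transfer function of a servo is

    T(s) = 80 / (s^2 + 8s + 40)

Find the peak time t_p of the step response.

Comparing s^2 + 8s + 40 to s^2 + 2ζωₙs + ωₙ²: ωₙ = √40 ≈ 6.325 rad/s and ζ = 8/(2·√40) ≈ 0.6325.
ζωₙ = 8/2 = 4, so ω_d = ωₙ√(1−ζ²) = √(ωₙ² − (ζωₙ)²) = √(40 − 4²) = √24 ≈ 4.899 rad/s.
t_p = π/ω_d = π/4.899 ≈ 0.6413 s.

t_p ≈ 0.6413 s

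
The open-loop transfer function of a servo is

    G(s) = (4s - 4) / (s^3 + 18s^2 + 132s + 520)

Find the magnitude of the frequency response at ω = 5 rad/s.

Substitute s = j5: numerator = -4 + j20, denominator = 70 + j535.
|G(j5)| = |-4 + j20| / |70 + j535| = 20.396 / 539.56 ≈ 0.03780.

|G(j5)| ≈ 0.03780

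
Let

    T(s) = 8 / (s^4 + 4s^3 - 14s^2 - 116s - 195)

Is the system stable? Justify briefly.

The denominator s^4 + 4s^3 - 14s^2 - 116s - 195 factors as (s - 5)(s + 3)(s^2 + 6s + 13), giving poles at s = 5, -3, -3 + 2j, -3 - 2j.
Since the pole(s) at s = 5 lie in the right half-plane, the system is unstable.

unstable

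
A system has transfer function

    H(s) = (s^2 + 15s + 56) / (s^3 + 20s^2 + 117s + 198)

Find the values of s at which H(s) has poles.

s = -11, -3, -6

The poles are the roots of the denominator s^3 + 20s^2 + 117s + 198 = 0.
Trying s = -11: the polynomial evaluates to 0, so (s + 11) is a factor.
Dividing out leaves s^2 + 9s + 18 = 0.
Factoring the quadratic: (s + 3)(s + 6) = 0.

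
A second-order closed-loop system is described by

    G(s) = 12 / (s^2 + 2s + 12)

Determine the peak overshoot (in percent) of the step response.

%OS ≈ 38.8%

Comparing s^2 + 2s + 12 to s^2 + 2ζωₙs + ωₙ²: ωₙ = √12 ≈ 3.464 rad/s and ζ = 2/(2·√12) ≈ 0.2887.
%OS = 100·exp(−πζ/√(1−ζ²)) = 100·exp(−π·0.2887/√(1−0.2887²)) ≈ 38.8%.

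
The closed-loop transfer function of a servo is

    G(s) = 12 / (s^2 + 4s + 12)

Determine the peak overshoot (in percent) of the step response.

%OS ≈ 10.8%

Comparing s^2 + 4s + 12 to s^2 + 2ζωₙs + ωₙ²: ωₙ = √12 ≈ 3.464 rad/s and ζ = 4/(2·√12) ≈ 0.5774.
%OS = 100·exp(−πζ/√(1−ζ²)) = 100·exp(−π·0.5774/√(1−0.5774²)) ≈ 10.8%.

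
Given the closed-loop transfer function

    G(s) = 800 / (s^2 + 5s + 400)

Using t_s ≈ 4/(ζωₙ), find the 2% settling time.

t_s ≈ 1.600 s

Comparing s^2 + 5s + 400 to s^2 + 2ζωₙs + ωₙ²: ωₙ = 20 rad/s and ζ = 5/(2·20) = 0.125.
ζωₙ = 5/2 = 2.5, so t_s ≈ 4/(ζωₙ) = 4/2.5 = 1.600 s.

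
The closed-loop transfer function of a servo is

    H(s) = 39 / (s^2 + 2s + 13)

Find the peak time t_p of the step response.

Comparing s^2 + 2s + 13 to s^2 + 2ζωₙs + ωₙ²: ωₙ = √13 ≈ 3.606 rad/s and ζ = 2/(2·√13) ≈ 0.2774.
ζωₙ = 2/2 = 1, so ω_d = ωₙ√(1−ζ²) = √(ωₙ² − (ζωₙ)²) = √(13 − 1²) = √12 ≈ 3.464 rad/s.
t_p = π/ω_d = π/3.464 ≈ 0.9069 s.

t_p ≈ 0.9069 s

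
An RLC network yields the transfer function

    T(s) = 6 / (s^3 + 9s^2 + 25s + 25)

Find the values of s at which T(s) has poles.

The poles are the roots of the denominator s^3 + 9s^2 + 25s + 25 = 0.
Trying s = -5: the polynomial evaluates to 0, so (s + 5) is a factor.
Dividing out leaves s^2 + 4s + 5 = 0.
The quadratic formula then gives s = -2 ± 1j.

s = -2 + j, -2 - j, -5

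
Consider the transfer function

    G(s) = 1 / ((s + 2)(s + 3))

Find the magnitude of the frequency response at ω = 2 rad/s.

Substitute s = j2: numerator = 1, denominator = 2 + j10.
|G(j2)| = |1| / |2 + j10| = 1 / 10.198 ≈ 0.09806.

|G(j2)| ≈ 0.09806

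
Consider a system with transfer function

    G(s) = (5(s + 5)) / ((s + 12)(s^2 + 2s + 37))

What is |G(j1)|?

Substitute s = j1: numerator = 25 + j5, denominator = 430 + j60.
|G(j1)| = |25 + j5| / |430 + j60| = 25.495 / 434.17 ≈ 0.05872.

|G(j1)| ≈ 0.05872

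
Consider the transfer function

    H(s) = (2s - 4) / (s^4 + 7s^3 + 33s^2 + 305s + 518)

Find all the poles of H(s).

s = 1 + 6j, 1 - 6j, -7, -2

The poles are the roots of the denominator s^4 + 7s^3 + 33s^2 + 305s + 518 = 0.
Trying s = -7: the polynomial evaluates to 0, so (s + 7) is a factor.
Dividing out leaves s^3 + 33s + 74 = 0.
This factors further as (s^2 - 2s + 37)(s + 2) = 0.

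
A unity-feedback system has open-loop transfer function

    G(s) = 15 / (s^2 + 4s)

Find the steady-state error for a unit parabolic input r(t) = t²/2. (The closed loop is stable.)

G(s) has one pole at the origin.
This is a Type 1 system; Ka = lim_{s→0} s^2·G(s) = 0, so the steady-state error for a parabola input is infinite.

e_ss = ∞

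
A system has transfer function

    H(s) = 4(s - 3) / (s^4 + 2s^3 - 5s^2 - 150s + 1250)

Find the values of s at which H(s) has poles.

The poles are the roots of the denominator s^4 + 2s^3 - 5s^2 - 150s + 1250 = 0.
No real roots exist; factor into two real quadratics: (s^2 + 10s + 50)(s^2 - 8s + 25) = 0.
Each quadratic gives a conjugate pair via the quadratic formula.

s = -5 ± 5j, 4 ± 3j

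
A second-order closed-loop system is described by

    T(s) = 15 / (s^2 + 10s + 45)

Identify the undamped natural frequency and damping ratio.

ωₙ ≈ 6.708 rad/s, ζ ≈ 0.7454

Compare the denominator to the standard form s^2 + 2ζωₙs + ωₙ².
ωₙ² = 45, so ωₙ = √45 ≈ 6.708 rad/s.
2ζωₙ = 10, so ζ = 10/(2·√45) ≈ 0.7454.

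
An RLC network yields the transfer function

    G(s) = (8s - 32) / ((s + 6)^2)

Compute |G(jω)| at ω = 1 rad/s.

|G(j1)| ≈ 0.8915

Substitute s = j1: numerator = -32 + j8, denominator = 35 + j12.
|G(j1)| = |-32 + j8| / |35 + j12| = 32.985 / 37 ≈ 0.8915.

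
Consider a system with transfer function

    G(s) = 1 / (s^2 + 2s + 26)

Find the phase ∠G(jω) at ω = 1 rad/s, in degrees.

∠G(j1) ≈ -4.574°

At s = j1: numerator = 1, denominator = 25 + j2.
∠G = ∠num − ∠den = 0° − (4.5739°) = -4.574°.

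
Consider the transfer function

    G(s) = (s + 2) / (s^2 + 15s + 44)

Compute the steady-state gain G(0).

G(0) = 1/22 ≈ 0.04545

Set s = 0: G(0) = (2) / (44) = 1/22.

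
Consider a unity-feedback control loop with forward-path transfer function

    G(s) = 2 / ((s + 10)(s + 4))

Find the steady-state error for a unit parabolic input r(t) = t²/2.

e_ss = ∞

G(s) has no poles at the origin.
This is a Type 0 system; Ka = lim_{s→0} s^2·G(s) = 0, so the steady-state error for a parabola input is infinite.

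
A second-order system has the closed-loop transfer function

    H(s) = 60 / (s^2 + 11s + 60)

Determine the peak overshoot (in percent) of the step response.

Comparing s^2 + 11s + 60 to s^2 + 2ζωₙs + ωₙ²: ωₙ = √60 ≈ 7.746 rad/s and ζ = 11/(2·√60) ≈ 0.7100.
%OS = 100·exp(−πζ/√(1−ζ²)) = 100·exp(−π·0.7100/√(1−0.7100²)) ≈ 4.21%.

%OS ≈ 4.21%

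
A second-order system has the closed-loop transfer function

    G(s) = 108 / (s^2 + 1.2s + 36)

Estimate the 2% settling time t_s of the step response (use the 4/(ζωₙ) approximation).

Comparing s^2 + 1.2s + 36 to s^2 + 2ζωₙs + ωₙ²: ωₙ = 6 rad/s and ζ = 1.2/(2·6) = 0.1.
ζωₙ = 1.2/2 = 0.6, so t_s ≈ 4/(ζωₙ) = 4/0.6 ≈ 6.667 s.

t_s ≈ 6.667 s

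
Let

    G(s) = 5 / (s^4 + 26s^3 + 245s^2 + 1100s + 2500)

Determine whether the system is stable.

stable

The denominator s^4 + 26s^3 + 245s^2 + 1100s + 2500 factors as (s + 10)^2(s^2 + 6s + 25), giving poles at s = -10, -3 + 4j, -3 - 4j, -10.
Since all poles lie strictly in the left half-plane, the system is stable.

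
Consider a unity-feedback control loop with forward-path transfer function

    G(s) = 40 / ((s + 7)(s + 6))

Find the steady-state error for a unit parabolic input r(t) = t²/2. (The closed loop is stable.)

G(s) has no poles at the origin.
This is a Type 0 system; Ka = lim_{s→0} s^2·G(s) = 0, so the steady-state error for a parabola input is infinite.

e_ss = ∞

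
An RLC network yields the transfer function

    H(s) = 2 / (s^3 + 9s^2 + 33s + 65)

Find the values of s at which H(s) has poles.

s = -2 + 3j, -2 - 3j, -5

The poles are the roots of the denominator s^3 + 9s^2 + 33s + 65 = 0.
Trying s = -5: the polynomial evaluates to 0, so (s + 5) is a factor.
Dividing out leaves s^2 + 4s + 13 = 0.
The quadratic formula then gives s = -2 ± 3j.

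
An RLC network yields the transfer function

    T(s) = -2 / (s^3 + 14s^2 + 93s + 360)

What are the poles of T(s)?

s = -3 ± 6j, -8

The poles are the roots of the denominator s^3 + 14s^2 + 93s + 360 = 0.
Trying s = -8: the polynomial evaluates to 0, so (s + 8) is a factor.
Dividing out leaves s^2 + 6s + 45 = 0.
The quadratic formula then gives s = -3 ± 6j.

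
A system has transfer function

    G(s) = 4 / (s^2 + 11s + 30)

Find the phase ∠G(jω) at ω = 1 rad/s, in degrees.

∠G(j1) ≈ -20.77°

At s = j1: numerator = 4, denominator = 29 + j11.
∠G = ∠num − ∠den = 0° − (20.772°) = -20.77°.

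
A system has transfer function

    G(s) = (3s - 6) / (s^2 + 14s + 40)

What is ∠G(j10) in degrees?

∠G(j10) ≈ -11.89°

At s = j10: numerator = -6 + j30, denominator = -60 + j140.
∠G = ∠num − ∠den = 101.31° − (113.20°) = -11.89°.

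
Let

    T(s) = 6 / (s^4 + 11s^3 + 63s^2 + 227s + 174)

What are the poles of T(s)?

The poles are the roots of the denominator s^4 + 11s^3 + 63s^2 + 227s + 174 = 0.
Trying s = -6: the polynomial evaluates to 0, so (s + 6) is a factor.
Dividing out leaves s^3 + 5s^2 + 33s + 29 = 0.
This factors further as (s^2 + 4s + 29)(s + 1) = 0.

s = -2 ± 5j, -6, -1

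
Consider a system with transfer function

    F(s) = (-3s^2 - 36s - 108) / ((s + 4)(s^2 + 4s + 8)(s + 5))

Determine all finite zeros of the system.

Set the numerator to zero: -3s^2 - 36s - 108 = 0, i.e. -3·(s^2 + 12s + 36) = 0.
Factoring: (s + 6)^2 = 0.

s = -6, -6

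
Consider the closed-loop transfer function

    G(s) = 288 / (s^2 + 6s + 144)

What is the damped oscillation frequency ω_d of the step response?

Comparing s^2 + 6s + 144 to s^2 + 2ζωₙs + ωₙ²: ωₙ = 12 rad/s and ζ = 6/(2·12) = 0.25.
ζωₙ = 6/2 = 3, so ω_d = ωₙ√(1−ζ²) = √(ωₙ² − (ζωₙ)²) = √(144 − 3²) = √135 ≈ 11.62 rad/s.

ω_d ≈ 11.62 rad/s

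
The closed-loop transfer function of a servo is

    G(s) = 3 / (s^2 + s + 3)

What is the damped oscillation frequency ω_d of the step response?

ω_d ≈ 1.658 rad/s

Comparing s^2 + s + 3 to s^2 + 2ζωₙs + ωₙ²: ωₙ = √3 ≈ 1.732 rad/s and ζ = 1/(2·√3) ≈ 0.2887.
ζωₙ = 1/2 = 0.5, so ω_d = ωₙ√(1−ζ²) = √(ωₙ² − (ζωₙ)²) = √(3 − 0.5²) = √2.75 ≈ 1.658 rad/s.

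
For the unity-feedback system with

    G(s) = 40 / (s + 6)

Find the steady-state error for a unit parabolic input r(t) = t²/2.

e_ss = ∞

G(s) has no poles at the origin.
This is a Type 0 system; Ka = lim_{s→0} s^2·G(s) = 0, so the steady-state error for a parabola input is infinite.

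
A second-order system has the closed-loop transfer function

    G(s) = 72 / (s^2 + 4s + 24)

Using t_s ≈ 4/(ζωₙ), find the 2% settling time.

Comparing s^2 + 4s + 24 to s^2 + 2ζωₙs + ωₙ²: ωₙ = √24 ≈ 4.899 rad/s and ζ = 4/(2·√24) ≈ 0.4082.
ζωₙ = 4/2 = 2, so t_s ≈ 4/(ζωₙ) = 4/2 = 2 s.

t_s ≈ 2 s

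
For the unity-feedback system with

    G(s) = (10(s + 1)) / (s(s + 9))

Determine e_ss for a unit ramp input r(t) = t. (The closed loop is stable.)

e_ss = 0.9000

G(s) has one pole at the origin.
This is a Type 1 system. Kv = lim_{s→0} s·G(s) = 10/9.
e_ss = 1/Kv = 1/(10/9) = 9/10 ≈ 0.9000.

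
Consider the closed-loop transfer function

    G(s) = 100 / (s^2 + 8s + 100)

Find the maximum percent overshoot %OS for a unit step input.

%OS ≈ 25.4%

Comparing s^2 + 8s + 100 to s^2 + 2ζωₙs + ωₙ²: ωₙ = 10 rad/s and ζ = 8/(2·10) = 0.4.
%OS = 100·exp(−πζ/√(1−ζ²)) = 100·exp(−π·0.4/√(1−0.4²)) ≈ 25.4%.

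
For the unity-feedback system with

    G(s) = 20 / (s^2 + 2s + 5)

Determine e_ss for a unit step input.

e_ss = 0.2000

G(s) has no poles at the origin.
This is a Type 0 system. Kp = lim_{s→0} G(s) = 20/5 = 4.
e_ss = 1/(1 + Kp) = 1/(1 + 4) = 1/5 ≈ 0.2000.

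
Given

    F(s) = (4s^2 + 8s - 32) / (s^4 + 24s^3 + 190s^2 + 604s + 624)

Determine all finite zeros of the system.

s = 2, -4

Set the numerator to zero: 4s^2 + 8s - 32 = 0, i.e. 4·(s^2 + 2s - 8) = 0.
Factoring: (s - 2)(s + 4) = 0.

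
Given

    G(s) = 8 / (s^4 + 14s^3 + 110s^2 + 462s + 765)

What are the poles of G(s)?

s = -3 + 6j, -3 - 6j, -4 + j, -4 - j

The poles are the roots of the denominator s^4 + 14s^3 + 110s^2 + 462s + 765 = 0.
No real roots exist; factor into two real quadratics: (s^2 + 6s + 45)(s^2 + 8s + 17) = 0.
Each quadratic gives a conjugate pair via the quadratic formula.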